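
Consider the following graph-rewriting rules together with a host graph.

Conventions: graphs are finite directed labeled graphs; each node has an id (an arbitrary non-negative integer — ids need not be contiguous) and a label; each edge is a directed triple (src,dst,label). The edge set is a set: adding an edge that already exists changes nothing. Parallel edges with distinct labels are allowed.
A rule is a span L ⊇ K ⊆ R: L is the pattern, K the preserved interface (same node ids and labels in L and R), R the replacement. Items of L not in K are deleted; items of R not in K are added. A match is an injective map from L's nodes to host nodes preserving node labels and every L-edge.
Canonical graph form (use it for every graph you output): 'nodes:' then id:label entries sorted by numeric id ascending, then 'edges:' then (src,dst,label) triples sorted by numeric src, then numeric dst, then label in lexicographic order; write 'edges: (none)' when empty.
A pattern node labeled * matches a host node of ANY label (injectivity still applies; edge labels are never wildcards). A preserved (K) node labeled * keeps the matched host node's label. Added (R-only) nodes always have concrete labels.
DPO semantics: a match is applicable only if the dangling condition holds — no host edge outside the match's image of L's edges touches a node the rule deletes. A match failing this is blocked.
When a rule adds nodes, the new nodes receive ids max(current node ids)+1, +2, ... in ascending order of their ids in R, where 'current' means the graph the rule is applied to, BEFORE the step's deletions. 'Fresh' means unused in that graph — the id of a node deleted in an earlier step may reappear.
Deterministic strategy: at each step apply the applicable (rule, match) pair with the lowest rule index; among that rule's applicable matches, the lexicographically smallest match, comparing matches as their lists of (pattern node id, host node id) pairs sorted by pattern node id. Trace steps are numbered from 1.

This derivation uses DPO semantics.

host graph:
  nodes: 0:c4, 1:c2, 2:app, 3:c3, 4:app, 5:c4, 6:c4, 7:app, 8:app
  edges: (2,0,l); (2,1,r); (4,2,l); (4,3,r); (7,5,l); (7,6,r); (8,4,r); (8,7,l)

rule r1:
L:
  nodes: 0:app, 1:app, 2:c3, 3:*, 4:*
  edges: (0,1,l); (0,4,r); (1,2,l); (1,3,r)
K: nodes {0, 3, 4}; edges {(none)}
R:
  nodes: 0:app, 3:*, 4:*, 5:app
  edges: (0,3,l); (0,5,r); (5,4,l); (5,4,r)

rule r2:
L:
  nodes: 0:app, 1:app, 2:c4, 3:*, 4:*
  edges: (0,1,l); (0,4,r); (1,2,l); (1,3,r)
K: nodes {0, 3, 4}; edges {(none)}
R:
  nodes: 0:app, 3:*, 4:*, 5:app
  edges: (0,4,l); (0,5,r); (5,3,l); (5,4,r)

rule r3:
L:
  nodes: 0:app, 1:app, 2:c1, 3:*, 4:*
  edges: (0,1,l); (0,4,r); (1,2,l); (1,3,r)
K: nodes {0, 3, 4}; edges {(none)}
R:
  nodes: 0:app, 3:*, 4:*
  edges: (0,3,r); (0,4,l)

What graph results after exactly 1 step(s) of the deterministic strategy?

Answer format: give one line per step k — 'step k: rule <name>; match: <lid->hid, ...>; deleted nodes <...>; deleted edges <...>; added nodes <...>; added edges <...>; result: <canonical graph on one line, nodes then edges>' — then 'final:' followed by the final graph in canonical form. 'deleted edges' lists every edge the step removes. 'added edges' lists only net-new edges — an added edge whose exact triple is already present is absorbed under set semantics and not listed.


step 1: rule r2; match: 0->4, 1->2, 2->0, 3->1, 4->3; deleted nodes 0, 2; deleted edges (2,0,l); (2,1,r); (4,2,l); (4,3,r); added nodes 9; added edges (4,3,l); (4,9,r); (9,1,l); (9,3,r); result: nodes: 1:c2, 3:c3, 4:app, 5:c4, 6:c4, 7:app, 8:app, 9:app edges: (4,3,l); (4,9,r); (7,5,l); (7,6,r); (8,4,r); (8,7,l); (9,1,l); (9,3,r)
final:
nodes: 1:c2, 3:c3, 4:app, 5:c4, 6:c4, 7:app, 8:app, 9:app
edges: (4,3,l); (4,9,r); (7,5,l); (7,6,r); (8,4,r); (8,7,l); (9,1,l); (9,3,r)


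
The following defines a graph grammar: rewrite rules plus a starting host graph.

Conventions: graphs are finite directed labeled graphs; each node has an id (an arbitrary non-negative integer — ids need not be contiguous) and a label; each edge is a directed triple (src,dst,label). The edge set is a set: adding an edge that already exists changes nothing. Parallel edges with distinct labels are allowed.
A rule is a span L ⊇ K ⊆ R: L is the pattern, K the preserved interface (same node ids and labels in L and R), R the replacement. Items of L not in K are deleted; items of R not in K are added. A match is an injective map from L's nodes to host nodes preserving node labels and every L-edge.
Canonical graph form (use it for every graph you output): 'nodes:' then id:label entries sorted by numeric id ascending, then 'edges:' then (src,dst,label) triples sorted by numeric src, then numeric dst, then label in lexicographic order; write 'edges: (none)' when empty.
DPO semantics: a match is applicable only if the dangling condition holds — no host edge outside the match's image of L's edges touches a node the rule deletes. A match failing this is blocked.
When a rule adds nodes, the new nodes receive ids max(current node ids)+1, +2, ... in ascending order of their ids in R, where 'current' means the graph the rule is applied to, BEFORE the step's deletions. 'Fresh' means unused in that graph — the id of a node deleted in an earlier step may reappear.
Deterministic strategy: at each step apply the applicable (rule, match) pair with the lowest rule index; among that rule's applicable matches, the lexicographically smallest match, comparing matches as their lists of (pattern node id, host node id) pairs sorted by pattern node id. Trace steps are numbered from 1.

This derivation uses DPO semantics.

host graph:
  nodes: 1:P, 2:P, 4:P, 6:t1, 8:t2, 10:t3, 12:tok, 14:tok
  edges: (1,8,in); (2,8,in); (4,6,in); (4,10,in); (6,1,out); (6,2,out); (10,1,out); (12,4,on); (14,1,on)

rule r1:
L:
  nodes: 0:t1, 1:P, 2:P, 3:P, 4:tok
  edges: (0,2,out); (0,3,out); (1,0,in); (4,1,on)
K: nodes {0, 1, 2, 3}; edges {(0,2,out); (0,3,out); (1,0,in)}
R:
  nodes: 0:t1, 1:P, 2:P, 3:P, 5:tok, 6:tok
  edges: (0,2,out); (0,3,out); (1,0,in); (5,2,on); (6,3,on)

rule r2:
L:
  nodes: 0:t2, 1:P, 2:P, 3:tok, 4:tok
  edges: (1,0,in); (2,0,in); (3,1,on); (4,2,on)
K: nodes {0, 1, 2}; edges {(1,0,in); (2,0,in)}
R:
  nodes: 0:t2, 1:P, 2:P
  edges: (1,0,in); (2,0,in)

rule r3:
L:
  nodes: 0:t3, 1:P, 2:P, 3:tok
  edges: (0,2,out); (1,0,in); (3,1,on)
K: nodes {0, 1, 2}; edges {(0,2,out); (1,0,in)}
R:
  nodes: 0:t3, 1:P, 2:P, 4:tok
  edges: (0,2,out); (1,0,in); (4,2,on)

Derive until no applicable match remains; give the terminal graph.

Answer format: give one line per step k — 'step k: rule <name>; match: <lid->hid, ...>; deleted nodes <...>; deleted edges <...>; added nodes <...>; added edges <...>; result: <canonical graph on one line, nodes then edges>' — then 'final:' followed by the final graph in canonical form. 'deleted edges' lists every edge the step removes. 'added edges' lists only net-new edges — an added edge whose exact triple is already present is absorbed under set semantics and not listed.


step 1: rule r1; match: 0->6, 1->4, 2->1, 3->2, 4->12; deleted nodes 12; deleted edges (12,4,on); added nodes 15, 16; added edges (15,1,on); (16,2,on); result: nodes: 1:P, 2:P, 4:P, 6:t1, 8:t2, 10:t3, 14:tok, 15:tok, 16:tok edges: (1,8,in); (2,8,in); (4,6,in); (4,10,in); (6,1,out); (6,2,out); (10,1,out); (14,1,on); (15,1,on); (16,2,on)
step 2: rule r2; match: 0->8, 1->1, 2->2, 3->14, 4->16; deleted nodes 14, 16; deleted edges (14,1,on); (16,2,on); added nodes (none); added edges (none); result: nodes: 1:P, 2:P, 4:P, 6:t1, 8:t2, 10:t3, 15:tok edges: (1,8,in); (2,8,in); (4,6,in); (4,10,in); (6,1,out); (6,2,out); (10,1,out); (15,1,on)
final:
nodes: 1:P, 2:P, 4:P, 6:t1, 8:t2, 10:t3, 15:tok
edges: (1,8,in); (2,8,in); (4,6,in); (4,10,in); (6,1,out); (6,2,out); (10,1,out); (15,1,on)


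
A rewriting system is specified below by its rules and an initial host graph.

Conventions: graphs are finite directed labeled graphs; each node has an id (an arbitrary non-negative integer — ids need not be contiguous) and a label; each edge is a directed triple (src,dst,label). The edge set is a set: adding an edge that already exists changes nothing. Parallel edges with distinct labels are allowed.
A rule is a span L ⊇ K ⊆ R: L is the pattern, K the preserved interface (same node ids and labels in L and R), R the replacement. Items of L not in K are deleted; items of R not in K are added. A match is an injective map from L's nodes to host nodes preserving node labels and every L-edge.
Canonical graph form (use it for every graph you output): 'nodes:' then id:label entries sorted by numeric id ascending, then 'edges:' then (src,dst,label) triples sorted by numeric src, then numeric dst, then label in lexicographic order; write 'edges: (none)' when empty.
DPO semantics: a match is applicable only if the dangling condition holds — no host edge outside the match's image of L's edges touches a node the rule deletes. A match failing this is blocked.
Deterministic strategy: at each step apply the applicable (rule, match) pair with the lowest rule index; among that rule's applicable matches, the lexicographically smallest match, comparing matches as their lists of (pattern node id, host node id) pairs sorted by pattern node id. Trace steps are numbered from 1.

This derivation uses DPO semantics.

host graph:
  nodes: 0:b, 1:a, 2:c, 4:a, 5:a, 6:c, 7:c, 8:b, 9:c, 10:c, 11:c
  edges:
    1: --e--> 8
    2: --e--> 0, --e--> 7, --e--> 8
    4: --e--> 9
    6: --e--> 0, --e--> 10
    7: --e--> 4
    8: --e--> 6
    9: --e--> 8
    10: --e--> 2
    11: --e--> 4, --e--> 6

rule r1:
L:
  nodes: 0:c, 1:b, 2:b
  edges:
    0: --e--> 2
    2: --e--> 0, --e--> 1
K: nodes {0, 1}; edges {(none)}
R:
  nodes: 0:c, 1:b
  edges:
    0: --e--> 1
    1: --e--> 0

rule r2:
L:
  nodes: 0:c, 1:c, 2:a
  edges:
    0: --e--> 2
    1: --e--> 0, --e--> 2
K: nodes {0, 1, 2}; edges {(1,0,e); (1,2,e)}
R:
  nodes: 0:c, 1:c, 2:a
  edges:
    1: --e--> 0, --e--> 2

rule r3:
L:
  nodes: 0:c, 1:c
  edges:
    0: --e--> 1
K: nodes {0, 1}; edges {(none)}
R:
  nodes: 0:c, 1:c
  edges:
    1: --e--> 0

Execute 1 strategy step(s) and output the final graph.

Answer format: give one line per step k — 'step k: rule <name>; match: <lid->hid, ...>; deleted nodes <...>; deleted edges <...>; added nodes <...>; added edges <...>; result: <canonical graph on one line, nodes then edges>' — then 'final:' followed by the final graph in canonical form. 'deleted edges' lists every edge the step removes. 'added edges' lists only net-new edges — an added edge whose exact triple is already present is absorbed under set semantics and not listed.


step 1: rule r3; match: 0->2, 1->7; deleted nodes (none); deleted edges (2,7,e); added nodes (none); added edges (7,2,e); result: nodes: 0:b, 1:a, 2:c, 4:a, 5:a, 6:c, 7:c, 8:b, 9:c, 10:c, 11:c edges: (1,8,e); (2,0,e); (2,8,e); (4,9,e); (6,0,e); (6,10,e); (7,2,e); (7,4,e); (8,6,e); (9,8,e); (10,2,e); (11,4,e); (11,6,e)
final:
nodes: 0:b, 1:a, 2:c, 4:a, 5:a, 6:c, 7:c, 8:b, 9:c, 10:c, 11:c
edges: (1,8,e); (2,0,e); (2,8,e); (4,9,e); (6,0,e); (6,10,e); (7,2,e); (7,4,e); (8,6,e); (9,8,e); (10,2,e); (11,4,e); (11,6,e)


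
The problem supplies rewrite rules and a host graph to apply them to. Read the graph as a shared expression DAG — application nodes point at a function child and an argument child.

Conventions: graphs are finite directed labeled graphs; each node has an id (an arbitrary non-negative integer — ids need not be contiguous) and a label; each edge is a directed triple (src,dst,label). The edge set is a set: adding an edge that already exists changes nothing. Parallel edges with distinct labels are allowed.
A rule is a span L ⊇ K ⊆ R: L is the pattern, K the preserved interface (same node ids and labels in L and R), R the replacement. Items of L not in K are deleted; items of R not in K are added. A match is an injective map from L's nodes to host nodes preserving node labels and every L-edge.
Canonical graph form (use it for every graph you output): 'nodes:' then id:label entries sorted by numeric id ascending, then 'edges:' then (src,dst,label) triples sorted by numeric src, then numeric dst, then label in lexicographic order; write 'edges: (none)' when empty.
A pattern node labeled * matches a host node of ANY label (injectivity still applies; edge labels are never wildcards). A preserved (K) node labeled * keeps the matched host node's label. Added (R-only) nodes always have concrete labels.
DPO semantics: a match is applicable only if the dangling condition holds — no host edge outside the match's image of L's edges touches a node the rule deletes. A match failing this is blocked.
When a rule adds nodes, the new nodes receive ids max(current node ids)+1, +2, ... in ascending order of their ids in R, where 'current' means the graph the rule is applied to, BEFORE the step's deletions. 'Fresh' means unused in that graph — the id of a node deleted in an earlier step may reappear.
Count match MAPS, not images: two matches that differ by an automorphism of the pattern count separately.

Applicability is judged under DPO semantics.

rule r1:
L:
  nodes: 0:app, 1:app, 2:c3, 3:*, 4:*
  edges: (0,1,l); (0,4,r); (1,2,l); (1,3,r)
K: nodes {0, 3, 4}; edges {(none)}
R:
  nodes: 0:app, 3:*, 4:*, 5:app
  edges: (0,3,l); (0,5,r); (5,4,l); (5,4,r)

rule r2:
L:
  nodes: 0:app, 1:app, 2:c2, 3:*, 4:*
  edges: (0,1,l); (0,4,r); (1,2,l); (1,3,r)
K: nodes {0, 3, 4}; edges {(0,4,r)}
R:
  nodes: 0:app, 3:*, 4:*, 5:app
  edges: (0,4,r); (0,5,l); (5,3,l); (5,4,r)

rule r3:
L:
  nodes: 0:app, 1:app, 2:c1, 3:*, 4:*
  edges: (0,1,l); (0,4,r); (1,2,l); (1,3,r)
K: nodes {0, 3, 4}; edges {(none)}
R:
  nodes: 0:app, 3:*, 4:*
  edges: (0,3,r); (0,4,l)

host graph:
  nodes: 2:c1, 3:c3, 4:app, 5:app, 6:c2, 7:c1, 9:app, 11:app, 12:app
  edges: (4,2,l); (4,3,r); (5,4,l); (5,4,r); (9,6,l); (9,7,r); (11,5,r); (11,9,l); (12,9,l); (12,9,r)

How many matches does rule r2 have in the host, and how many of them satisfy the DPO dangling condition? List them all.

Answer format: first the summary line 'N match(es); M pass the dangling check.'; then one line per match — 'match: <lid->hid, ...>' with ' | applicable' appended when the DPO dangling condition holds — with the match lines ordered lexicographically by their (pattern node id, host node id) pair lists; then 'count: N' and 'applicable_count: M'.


1 match(es); 0 pass the dangling check.
match: 0->11, 1->9, 2->6, 3->7, 4->5
count: 1
applicable_count: 0


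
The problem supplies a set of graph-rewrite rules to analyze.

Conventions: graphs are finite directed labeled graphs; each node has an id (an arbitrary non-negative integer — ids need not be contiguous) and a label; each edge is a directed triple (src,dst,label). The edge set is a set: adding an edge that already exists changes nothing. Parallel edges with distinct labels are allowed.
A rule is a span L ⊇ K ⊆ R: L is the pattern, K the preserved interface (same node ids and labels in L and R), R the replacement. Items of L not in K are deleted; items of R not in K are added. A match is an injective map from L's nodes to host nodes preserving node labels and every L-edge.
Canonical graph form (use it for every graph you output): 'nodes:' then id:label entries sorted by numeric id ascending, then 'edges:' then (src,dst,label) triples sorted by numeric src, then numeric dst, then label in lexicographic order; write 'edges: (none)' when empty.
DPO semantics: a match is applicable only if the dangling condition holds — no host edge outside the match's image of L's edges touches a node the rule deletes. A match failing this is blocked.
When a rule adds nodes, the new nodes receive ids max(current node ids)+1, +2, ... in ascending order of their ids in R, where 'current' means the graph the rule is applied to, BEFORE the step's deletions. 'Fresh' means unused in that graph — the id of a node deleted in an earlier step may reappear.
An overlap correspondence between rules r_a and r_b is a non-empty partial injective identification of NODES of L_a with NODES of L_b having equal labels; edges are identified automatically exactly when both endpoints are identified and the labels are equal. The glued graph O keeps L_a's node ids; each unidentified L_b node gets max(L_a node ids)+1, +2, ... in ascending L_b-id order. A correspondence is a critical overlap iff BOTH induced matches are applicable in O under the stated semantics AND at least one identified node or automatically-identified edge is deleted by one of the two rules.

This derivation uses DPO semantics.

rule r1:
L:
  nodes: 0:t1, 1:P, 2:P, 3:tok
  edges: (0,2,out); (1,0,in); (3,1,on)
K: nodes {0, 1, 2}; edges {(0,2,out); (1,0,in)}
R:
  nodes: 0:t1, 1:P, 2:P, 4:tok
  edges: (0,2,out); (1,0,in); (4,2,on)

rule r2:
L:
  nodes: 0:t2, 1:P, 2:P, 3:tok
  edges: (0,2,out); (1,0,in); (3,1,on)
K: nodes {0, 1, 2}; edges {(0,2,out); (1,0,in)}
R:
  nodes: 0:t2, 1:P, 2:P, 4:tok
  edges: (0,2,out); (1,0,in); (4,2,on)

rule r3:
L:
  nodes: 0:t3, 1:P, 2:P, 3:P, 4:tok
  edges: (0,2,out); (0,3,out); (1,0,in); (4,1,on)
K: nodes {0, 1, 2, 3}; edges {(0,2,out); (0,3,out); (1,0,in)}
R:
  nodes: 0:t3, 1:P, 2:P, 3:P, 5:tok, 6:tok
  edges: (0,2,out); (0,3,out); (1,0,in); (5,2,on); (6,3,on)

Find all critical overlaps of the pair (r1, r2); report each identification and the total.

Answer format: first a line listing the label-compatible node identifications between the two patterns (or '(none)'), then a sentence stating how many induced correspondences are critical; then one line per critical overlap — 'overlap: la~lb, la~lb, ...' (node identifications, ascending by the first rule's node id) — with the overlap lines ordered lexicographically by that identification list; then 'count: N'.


label-compatible node identifications between L(r1) and L(r2): 1~1, 1~2, 2~1, 2~2, 3~3
2 of the induced correspondences are critical overlaps of r1 and r2.
overlap: 1~1, 2~2, 3~3
overlap: 1~1, 3~3
count: 2


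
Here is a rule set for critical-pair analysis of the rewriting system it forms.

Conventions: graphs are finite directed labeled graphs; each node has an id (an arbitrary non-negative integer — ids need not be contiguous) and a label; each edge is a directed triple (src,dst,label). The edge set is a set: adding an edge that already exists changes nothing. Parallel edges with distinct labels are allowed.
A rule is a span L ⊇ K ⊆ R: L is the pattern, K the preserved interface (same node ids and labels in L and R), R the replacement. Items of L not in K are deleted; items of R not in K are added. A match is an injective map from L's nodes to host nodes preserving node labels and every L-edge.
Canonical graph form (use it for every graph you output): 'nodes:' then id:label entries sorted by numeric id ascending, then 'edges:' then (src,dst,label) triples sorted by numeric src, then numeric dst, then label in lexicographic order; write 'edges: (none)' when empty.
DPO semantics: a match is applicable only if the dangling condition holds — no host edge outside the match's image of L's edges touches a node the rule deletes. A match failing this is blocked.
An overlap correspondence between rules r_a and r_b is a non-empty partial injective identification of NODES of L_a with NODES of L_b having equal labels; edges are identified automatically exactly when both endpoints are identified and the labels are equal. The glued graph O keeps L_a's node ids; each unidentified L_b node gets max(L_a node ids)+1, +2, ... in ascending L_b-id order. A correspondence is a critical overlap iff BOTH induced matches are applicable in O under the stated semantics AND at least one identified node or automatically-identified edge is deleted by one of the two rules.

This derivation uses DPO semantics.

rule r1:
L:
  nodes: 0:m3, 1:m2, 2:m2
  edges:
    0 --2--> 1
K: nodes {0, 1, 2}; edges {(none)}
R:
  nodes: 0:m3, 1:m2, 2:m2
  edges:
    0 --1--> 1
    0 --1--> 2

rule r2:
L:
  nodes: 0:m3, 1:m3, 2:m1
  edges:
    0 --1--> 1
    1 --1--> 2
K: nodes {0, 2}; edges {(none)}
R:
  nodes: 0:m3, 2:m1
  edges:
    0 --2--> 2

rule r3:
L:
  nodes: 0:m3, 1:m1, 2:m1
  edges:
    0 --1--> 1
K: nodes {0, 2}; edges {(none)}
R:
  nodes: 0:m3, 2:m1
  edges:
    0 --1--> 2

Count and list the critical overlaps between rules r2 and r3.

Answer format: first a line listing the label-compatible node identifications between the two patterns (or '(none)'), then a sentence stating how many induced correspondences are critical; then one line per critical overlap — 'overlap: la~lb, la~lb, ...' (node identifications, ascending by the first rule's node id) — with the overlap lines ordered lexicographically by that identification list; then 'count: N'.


label-compatible node identifications between L(r2) and L(r3): 0~0, 1~0, 2~1, 2~2
1 of the induced correspondences is a critical overlap of r2 and r3.
overlap: 1~0, 2~1
count: 1


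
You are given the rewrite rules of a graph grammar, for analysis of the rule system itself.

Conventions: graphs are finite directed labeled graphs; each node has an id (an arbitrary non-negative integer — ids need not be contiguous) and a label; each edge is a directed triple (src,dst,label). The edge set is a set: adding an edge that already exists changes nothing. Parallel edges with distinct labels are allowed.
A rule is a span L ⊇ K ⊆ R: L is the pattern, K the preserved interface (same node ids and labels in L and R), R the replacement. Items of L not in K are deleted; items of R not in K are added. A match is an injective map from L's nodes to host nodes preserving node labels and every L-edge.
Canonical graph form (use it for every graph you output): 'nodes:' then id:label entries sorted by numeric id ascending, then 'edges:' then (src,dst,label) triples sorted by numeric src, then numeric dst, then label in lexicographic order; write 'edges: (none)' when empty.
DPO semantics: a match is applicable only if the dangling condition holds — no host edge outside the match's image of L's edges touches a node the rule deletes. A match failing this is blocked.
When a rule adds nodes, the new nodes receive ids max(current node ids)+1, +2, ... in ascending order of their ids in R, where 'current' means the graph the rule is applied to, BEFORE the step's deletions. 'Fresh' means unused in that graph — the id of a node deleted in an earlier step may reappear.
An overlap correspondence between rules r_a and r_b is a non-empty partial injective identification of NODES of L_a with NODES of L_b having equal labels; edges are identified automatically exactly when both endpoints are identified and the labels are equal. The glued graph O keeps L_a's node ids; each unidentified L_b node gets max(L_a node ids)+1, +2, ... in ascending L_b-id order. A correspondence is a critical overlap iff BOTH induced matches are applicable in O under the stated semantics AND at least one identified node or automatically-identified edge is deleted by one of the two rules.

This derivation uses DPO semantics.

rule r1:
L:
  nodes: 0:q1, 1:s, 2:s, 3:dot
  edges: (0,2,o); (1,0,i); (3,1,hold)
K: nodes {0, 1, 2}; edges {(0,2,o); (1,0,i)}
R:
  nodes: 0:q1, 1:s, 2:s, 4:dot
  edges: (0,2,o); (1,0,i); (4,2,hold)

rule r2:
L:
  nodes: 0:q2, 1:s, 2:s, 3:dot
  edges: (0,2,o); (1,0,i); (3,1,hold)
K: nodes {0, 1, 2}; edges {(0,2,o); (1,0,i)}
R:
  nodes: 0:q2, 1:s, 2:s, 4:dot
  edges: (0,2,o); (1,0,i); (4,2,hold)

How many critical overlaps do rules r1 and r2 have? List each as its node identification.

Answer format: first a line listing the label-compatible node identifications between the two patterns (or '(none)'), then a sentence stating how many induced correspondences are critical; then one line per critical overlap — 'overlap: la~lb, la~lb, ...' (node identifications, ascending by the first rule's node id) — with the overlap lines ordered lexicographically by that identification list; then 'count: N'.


label-compatible node identifications between L(r1) and L(r2): 1~1, 1~2, 2~1, 2~2, 3~3
2 of the induced correspondences are critical overlaps of r1 and r2.
overlap: 1~1, 2~2, 3~3
overlap: 1~1, 3~3
count: 2


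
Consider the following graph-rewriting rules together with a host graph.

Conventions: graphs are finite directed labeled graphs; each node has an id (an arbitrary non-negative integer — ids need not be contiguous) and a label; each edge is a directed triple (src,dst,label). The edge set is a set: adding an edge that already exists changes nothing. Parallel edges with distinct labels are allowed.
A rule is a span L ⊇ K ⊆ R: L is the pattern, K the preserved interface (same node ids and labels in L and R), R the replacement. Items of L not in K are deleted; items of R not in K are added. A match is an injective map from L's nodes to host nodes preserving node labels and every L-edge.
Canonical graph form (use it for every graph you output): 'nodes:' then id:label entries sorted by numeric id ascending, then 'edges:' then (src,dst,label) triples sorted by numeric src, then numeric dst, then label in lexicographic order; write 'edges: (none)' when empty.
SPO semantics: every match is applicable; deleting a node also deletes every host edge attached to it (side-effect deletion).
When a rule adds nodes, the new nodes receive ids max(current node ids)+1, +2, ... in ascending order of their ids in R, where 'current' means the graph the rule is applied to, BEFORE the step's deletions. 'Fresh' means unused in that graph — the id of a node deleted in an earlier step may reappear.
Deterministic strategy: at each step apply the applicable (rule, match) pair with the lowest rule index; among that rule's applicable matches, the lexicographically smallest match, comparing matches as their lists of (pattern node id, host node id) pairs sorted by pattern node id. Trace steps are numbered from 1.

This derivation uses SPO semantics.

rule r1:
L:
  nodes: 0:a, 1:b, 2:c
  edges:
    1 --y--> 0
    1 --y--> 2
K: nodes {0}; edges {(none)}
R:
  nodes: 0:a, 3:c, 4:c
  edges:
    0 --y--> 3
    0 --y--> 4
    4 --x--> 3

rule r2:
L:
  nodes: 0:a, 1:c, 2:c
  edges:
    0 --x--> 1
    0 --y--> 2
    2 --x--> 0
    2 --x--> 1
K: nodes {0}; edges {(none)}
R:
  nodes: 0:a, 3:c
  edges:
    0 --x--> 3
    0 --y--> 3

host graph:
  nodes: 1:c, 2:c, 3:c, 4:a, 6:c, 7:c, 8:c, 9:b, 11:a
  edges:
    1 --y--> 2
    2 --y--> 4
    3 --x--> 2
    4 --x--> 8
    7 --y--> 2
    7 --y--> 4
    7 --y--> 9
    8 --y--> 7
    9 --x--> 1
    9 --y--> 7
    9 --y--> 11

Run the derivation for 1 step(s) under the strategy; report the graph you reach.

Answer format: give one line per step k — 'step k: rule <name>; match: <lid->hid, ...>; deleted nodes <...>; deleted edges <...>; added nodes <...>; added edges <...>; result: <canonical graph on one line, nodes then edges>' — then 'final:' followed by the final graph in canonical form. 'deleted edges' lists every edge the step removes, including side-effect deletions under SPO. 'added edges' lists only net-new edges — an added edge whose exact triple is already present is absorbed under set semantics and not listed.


step 1: rule r1; match: 0->11, 1->9, 2->7; deleted nodes 7, 9; deleted edges (7,2,y); (7,4,y); (7,9,y); (8,7,y); (9,1,x); (9,7,y); (9,11,y); added nodes 12, 13; added edges (11,12,y); (11,13,y); (13,12,x); result: nodes: 1:c, 2:c, 3:c, 4:a, 6:c, 8:c, 11:a, 12:c, 13:c edges: (1,2,y); (2,4,y); (3,2,x); (4,8,x); (11,12,y); (11,13,y); (13,12,x)
final:
nodes: 1:c, 2:c, 3:c, 4:a, 6:c, 8:c, 11:a, 12:c, 13:c
edges: (1,2,y); (2,4,y); (3,2,x); (4,8,x); (11,12,y); (11,13,y); (13,12,x)


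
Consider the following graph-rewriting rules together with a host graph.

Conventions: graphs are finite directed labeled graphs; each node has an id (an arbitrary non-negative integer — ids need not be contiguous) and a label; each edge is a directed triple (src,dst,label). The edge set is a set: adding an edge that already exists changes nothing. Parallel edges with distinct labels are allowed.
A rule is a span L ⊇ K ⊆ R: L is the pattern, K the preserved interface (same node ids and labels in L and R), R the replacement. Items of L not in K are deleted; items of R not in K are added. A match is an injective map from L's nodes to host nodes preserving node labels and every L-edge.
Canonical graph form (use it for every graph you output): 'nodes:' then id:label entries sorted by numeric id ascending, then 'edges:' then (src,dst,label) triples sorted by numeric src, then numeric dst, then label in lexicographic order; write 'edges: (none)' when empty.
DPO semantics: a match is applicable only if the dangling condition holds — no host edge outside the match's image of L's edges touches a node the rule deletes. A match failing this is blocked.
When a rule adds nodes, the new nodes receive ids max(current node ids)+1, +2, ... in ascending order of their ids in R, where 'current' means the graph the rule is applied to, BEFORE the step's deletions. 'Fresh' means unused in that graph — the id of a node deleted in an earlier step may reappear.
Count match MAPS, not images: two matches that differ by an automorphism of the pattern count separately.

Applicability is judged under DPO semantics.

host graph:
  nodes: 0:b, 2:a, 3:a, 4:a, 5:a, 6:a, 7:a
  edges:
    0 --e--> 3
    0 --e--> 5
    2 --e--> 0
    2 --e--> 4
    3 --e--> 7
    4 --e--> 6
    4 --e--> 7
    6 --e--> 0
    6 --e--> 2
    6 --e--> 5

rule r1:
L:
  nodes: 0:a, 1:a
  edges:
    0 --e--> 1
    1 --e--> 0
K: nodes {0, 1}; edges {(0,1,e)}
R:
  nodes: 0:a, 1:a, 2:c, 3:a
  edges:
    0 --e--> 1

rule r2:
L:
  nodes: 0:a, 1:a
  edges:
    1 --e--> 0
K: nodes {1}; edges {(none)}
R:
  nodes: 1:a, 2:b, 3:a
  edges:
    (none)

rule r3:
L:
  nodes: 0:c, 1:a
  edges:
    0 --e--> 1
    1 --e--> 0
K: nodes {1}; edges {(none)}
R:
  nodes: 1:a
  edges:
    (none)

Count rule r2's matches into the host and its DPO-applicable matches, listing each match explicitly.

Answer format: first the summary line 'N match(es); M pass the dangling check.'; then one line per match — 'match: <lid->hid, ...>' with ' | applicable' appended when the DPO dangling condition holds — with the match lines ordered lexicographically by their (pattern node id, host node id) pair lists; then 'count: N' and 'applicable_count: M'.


6 match(es); 0 pass the dangling check.
match: 0->2, 1->6
match: 0->4, 1->2
match: 0->5, 1->6
match: 0->6, 1->4
match: 0->7, 1->3
match: 0->7, 1->4
count: 6
applicable_count: 0


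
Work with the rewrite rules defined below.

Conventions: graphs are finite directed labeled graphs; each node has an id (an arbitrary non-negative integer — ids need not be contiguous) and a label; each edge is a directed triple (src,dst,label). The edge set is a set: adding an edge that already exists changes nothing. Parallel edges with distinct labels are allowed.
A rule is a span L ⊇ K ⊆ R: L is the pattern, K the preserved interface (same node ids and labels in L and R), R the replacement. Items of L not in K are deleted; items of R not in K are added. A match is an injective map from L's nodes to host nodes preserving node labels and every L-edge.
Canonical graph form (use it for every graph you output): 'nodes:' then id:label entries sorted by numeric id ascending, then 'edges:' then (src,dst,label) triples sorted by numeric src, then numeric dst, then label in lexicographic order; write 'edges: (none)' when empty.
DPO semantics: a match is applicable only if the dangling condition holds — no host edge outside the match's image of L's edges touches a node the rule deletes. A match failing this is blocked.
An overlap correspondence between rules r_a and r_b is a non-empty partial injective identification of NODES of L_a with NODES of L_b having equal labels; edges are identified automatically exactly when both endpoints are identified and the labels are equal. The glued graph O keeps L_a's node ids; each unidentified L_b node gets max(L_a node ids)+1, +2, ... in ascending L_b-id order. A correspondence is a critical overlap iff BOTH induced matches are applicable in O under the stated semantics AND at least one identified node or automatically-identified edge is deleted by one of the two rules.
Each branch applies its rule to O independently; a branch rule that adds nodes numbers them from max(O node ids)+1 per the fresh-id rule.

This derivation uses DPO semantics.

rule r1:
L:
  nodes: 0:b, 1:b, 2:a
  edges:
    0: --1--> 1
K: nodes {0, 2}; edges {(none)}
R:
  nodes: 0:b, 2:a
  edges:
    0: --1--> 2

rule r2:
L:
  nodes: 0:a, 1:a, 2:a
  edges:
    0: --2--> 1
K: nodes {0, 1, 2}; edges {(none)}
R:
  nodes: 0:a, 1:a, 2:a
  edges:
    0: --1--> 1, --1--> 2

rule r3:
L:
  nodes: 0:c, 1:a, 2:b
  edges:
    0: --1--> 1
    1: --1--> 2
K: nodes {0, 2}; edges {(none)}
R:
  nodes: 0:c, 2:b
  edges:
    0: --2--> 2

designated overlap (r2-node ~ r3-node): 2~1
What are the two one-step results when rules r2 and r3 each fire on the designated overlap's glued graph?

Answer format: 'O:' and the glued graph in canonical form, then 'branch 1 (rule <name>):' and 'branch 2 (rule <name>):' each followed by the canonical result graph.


O:
nodes: 0:a, 1:a, 2:a, 3:c, 4:b
edges: (0,1,2); (2,4,1); (3,2,1)
branch 1 (rule r2):
nodes: 0:a, 1:a, 2:a, 3:c, 4:b
edges: (0,1,1); (0,2,1); (2,4,1); (3,2,1)
branch 2 (rule r3):
nodes: 0:a, 1:a, 3:c, 4:b
edges: (0,1,2); (3,4,2)


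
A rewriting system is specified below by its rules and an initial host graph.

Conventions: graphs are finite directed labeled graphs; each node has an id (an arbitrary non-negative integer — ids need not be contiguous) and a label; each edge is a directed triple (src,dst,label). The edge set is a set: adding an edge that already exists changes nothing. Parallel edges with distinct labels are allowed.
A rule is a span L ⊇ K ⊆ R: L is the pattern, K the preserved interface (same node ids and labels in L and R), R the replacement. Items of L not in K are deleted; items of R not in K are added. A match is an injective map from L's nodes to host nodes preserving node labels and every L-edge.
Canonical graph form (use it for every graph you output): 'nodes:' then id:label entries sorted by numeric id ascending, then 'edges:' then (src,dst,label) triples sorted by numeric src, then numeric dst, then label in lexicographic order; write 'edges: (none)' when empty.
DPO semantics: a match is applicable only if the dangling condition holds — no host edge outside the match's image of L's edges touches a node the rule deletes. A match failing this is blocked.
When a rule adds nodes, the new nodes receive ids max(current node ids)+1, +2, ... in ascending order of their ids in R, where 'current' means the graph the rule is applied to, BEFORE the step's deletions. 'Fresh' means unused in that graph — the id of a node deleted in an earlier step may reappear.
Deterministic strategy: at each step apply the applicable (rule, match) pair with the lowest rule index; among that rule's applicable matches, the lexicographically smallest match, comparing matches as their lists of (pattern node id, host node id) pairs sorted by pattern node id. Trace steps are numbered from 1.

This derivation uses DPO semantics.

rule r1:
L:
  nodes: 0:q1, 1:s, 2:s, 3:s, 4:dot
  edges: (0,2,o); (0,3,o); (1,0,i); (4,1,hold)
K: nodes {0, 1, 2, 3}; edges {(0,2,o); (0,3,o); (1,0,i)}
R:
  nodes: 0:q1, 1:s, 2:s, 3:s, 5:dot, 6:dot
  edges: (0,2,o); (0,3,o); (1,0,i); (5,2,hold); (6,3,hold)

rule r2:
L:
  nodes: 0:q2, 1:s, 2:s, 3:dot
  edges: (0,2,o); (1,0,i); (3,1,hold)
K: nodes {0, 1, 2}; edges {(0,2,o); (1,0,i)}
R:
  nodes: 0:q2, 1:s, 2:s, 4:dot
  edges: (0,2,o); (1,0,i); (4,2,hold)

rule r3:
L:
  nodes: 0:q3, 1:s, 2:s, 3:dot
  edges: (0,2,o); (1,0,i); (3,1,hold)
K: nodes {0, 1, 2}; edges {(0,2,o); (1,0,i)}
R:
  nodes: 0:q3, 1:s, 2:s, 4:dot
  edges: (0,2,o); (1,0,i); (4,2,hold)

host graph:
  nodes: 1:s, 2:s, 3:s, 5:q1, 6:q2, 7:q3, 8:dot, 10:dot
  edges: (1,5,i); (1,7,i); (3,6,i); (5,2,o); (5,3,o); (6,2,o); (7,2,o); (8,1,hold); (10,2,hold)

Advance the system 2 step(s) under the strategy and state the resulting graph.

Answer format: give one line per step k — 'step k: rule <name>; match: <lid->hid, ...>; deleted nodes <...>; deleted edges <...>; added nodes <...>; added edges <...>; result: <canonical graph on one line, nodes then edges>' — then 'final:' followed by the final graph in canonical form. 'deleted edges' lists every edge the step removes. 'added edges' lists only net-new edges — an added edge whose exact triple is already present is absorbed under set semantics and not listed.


step 1: rule r1; match: 0->5, 1->1, 2->2, 3->3, 4->8; deleted nodes 8; deleted edges (8,1,hold); added nodes 11, 12; added edges (11,2,hold); (12,3,hold); result: nodes: 1:s, 2:s, 3:s, 5:q1, 6:q2, 7:q3, 10:dot, 11:dot, 12:dot edges: (1,5,i); (1,7,i); (3,6,i); (5,2,o); (5,3,o); (6,2,o); (7,2,o); (10,2,hold); (11,2,hold); (12,3,hold)
step 2: rule r2; match: 0->6, 1->3, 2->2, 3->12; deleted nodes 12; deleted edges (12,3,hold); added nodes 13; added edges (13,2,hold); result: nodes: 1:s, 2:s, 3:s, 5:q1, 6:q2, 7:q3, 10:dot, 11:dot, 13:dot edges: (1,5,i); (1,7,i); (3,6,i); (5,2,o); (5,3,o); (6,2,o); (7,2,o); (10,2,hold); (11,2,hold); (13,2,hold)
final:
nodes: 1:s, 2:s, 3:s, 5:q1, 6:q2, 7:q3, 10:dot, 11:dot, 13:dot
edges: (1,5,i); (1,7,i); (3,6,i); (5,2,o); (5,3,o); (6,2,o); (7,2,o); (10,2,hold); (11,2,hold); (13,2,hold)


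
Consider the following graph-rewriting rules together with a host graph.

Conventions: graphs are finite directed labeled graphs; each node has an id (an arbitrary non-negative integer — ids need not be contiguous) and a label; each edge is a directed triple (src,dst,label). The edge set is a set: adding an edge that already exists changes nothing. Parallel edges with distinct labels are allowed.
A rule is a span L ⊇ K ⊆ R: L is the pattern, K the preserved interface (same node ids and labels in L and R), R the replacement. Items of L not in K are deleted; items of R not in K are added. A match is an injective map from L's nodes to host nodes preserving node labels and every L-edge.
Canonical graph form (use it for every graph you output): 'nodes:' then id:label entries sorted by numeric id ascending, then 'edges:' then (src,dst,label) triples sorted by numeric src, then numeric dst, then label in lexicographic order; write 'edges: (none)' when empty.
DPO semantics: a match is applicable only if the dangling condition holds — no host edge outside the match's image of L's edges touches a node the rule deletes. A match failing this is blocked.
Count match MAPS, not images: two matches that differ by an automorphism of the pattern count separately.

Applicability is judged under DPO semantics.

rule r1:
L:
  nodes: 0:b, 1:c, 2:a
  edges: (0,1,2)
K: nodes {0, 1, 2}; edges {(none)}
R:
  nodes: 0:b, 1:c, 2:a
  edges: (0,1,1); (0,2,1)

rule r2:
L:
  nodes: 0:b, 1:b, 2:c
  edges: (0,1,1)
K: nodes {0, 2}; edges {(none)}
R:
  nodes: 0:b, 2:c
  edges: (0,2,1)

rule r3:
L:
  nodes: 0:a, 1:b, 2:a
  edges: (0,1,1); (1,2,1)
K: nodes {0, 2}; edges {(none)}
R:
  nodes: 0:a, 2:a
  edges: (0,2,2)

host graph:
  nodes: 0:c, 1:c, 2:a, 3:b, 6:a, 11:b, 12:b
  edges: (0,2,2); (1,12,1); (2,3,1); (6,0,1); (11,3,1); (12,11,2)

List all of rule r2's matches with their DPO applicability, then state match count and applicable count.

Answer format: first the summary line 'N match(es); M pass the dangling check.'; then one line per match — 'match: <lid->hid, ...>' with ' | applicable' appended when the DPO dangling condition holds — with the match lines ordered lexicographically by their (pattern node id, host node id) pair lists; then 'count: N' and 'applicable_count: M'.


2 match(es); 0 pass the dangling check.
match: 0->11, 1->3, 2->0
match: 0->11, 1->3, 2->1
count: 2
applicable_count: 0


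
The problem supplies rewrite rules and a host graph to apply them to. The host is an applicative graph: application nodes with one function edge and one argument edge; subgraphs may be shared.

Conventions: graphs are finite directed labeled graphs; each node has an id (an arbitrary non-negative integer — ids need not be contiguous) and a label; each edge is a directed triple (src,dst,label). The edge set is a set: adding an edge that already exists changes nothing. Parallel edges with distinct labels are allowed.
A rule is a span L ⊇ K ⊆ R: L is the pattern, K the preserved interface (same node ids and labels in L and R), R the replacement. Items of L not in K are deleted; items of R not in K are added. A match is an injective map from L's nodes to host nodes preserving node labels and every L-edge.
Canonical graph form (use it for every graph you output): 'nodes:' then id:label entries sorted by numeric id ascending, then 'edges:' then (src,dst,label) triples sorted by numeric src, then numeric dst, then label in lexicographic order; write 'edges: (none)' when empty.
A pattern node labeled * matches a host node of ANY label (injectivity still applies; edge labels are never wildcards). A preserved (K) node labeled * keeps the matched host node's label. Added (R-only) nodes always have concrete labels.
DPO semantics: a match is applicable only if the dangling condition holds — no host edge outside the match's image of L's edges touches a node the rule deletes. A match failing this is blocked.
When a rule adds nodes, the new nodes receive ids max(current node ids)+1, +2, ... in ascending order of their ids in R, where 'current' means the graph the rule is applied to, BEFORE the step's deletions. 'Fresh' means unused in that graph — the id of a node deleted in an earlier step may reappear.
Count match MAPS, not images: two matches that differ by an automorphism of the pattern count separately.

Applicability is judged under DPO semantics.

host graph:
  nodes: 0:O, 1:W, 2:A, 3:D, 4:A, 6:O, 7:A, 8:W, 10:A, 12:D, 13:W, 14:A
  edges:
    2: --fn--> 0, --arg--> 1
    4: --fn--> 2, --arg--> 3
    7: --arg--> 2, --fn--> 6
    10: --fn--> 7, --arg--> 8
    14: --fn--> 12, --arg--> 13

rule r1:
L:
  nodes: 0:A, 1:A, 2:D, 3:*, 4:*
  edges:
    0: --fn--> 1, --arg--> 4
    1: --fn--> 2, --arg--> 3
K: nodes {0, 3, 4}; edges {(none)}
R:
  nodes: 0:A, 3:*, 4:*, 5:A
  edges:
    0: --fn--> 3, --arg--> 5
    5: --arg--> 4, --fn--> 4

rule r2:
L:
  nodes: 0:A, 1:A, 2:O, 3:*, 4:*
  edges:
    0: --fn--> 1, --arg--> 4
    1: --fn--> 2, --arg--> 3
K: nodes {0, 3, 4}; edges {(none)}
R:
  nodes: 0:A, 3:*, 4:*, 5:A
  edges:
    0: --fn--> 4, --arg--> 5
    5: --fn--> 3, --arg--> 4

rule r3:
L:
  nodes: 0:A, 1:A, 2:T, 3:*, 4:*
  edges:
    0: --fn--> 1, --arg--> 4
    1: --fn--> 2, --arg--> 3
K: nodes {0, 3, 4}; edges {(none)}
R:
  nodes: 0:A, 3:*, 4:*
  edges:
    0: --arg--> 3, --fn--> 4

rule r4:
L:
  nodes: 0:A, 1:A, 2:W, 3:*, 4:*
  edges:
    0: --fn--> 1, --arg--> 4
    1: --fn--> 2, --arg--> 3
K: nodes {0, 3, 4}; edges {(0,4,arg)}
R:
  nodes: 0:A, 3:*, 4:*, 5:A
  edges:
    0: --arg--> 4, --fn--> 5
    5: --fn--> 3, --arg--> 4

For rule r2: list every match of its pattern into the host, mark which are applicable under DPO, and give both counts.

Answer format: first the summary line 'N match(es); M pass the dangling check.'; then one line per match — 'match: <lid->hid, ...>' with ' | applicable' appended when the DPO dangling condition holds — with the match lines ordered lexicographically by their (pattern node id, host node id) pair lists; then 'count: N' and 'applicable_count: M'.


2 match(es); 1 pass the dangling check.
match: 0->4, 1->2, 2->0, 3->1, 4->3
match: 0->10, 1->7, 2->6, 3->2, 4->8 | applicable
count: 2
applicable_count: 1
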